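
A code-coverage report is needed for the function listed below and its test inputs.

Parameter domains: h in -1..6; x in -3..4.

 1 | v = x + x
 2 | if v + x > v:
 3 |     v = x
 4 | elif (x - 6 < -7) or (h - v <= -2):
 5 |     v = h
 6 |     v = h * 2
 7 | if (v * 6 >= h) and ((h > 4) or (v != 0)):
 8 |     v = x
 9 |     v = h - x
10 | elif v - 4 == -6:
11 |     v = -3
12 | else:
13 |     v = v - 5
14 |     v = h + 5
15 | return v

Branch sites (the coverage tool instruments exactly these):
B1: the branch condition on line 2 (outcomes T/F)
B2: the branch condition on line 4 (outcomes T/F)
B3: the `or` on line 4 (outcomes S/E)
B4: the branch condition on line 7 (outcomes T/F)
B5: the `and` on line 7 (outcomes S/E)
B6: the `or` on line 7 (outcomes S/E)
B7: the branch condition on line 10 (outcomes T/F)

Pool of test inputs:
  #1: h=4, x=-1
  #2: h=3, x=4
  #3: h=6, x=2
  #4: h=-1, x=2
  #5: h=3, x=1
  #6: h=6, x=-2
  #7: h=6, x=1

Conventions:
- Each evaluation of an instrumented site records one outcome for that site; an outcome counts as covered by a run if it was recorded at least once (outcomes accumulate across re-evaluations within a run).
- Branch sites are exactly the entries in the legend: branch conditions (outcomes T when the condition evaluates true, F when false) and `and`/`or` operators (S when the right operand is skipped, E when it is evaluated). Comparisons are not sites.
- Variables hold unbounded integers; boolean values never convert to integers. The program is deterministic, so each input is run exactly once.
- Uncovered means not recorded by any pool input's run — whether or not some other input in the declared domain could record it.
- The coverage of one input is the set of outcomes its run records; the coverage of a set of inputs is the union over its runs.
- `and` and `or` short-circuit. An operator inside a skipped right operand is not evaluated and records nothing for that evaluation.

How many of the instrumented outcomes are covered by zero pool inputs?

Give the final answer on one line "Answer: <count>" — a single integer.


run #1 (h=4, x=-1) runs B1->F, B3->E, B2->F, B5->S, B4->F, B7->T; records B1=F, B2=F, B3=E, B4=F, B5=S, B7=T
run #2 (h=3, x=4) runs B1->T, B5->E, B6->E, B4->T; records B1=T, B4=T, B5=E, B6=E
run #3 (h=6, x=2) runs B1->T, B5->E, B6->S, B4->T; records B1=T, B4=T, B5=E, B6=S
run #4 (h=-1, x=2) runs B1->T, B5->E, B6->E, B4->T; records B1=T, B4=T, B5=E, B6=E
run #5 (h=3, x=1) runs B1->T, B5->E, B6->E, B4->T; records B1=T, B4=T, B5=E, B6=E
run #6 (h=6, x=-2) runs B1->F, B3->S, B2->T, B5->E, B6->S, B4->T; records B1=F, B2=T, B3=S, B4=T, B5=E, B6=S
run #7 (h=6, x=1) runs B1->T, B5->E, B6->S, B4->T; records B1=T, B4=T, B5=E, B6=S
union over the pool: B1=T, B1=F, B2=T, B2=F, B3=S, B3=E, B4=T, B4=F, B5=S, B5=E, B6=S, B6=E, B7=T
uncovered (1 of 14): B7=F
Answer: 1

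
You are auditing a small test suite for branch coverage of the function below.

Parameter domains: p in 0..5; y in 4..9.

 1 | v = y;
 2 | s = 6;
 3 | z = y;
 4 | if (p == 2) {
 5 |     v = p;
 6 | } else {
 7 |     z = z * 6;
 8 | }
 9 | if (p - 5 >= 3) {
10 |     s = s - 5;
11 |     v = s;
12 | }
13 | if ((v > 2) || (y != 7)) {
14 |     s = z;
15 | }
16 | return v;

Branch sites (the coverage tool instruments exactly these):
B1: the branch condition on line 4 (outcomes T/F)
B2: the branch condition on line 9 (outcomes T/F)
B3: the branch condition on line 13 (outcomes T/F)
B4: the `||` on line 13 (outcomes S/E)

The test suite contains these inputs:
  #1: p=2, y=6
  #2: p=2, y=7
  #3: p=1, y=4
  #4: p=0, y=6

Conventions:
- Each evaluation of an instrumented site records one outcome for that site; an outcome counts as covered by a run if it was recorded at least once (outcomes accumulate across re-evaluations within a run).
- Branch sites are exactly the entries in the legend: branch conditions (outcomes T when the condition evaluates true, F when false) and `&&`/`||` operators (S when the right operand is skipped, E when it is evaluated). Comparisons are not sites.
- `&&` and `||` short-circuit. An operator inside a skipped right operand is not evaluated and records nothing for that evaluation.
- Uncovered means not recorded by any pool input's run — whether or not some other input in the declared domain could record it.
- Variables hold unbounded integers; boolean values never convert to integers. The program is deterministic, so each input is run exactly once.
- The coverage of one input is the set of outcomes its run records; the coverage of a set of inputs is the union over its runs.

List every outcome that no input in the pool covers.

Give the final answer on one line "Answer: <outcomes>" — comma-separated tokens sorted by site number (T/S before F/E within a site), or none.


#1 (p=2, y=6) -> B1->T, B2->F, B4->E, B3->T; covered: B1=T, B2=F, B3=T, B4=E
#2 (p=2, y=7) -> B1->T, B2->F, B4->E, B3->F; covered: B1=T, B2=F, B3=F, B4=E
#3 (p=1, y=4) -> B1->F, B2->F, B4->S, B3->T; covered: B1=F, B2=F, B3=T, B4=S
#4 (p=0, y=6) -> B1->F, B2->F, B4->S, B3->T; covered: B1=F, B2=F, B3=T, B4=S
union over the pool: B1=T, B1=F, B2=F, B3=T, B3=F, B4=S, B4=E
uncovered (1 of 8): B2=T
Answer: B2=T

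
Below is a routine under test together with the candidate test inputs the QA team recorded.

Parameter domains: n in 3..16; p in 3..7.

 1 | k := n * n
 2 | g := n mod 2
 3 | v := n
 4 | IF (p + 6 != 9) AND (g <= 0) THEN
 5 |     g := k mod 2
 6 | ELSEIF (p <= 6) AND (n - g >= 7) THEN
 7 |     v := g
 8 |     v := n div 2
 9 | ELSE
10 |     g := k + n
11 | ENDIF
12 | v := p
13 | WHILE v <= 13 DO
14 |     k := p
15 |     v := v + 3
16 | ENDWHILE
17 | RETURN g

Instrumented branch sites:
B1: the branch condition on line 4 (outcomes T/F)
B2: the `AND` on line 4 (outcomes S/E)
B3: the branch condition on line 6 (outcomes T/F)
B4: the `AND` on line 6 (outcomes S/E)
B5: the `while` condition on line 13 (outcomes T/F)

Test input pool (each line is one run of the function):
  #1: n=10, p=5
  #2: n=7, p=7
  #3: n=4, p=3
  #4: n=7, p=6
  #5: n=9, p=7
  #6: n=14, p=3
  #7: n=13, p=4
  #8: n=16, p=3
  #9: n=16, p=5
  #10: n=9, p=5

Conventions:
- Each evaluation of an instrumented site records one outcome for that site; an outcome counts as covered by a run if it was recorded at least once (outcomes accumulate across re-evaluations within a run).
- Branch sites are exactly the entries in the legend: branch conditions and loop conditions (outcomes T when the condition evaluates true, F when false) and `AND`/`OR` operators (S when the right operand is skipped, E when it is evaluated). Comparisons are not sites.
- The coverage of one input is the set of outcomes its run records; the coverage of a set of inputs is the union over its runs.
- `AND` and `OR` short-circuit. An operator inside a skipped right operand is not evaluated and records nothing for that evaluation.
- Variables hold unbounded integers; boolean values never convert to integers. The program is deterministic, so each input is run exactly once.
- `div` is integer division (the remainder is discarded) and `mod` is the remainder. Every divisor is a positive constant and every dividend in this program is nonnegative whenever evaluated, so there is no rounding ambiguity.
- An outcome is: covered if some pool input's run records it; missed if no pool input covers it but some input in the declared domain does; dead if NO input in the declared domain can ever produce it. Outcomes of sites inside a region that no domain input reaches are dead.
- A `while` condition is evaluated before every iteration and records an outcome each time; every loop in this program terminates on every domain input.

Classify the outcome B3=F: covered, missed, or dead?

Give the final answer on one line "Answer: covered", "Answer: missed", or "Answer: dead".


B3=F is recorded by pool input(s) 2, 3, 4, 5 -> covered
Answer: covered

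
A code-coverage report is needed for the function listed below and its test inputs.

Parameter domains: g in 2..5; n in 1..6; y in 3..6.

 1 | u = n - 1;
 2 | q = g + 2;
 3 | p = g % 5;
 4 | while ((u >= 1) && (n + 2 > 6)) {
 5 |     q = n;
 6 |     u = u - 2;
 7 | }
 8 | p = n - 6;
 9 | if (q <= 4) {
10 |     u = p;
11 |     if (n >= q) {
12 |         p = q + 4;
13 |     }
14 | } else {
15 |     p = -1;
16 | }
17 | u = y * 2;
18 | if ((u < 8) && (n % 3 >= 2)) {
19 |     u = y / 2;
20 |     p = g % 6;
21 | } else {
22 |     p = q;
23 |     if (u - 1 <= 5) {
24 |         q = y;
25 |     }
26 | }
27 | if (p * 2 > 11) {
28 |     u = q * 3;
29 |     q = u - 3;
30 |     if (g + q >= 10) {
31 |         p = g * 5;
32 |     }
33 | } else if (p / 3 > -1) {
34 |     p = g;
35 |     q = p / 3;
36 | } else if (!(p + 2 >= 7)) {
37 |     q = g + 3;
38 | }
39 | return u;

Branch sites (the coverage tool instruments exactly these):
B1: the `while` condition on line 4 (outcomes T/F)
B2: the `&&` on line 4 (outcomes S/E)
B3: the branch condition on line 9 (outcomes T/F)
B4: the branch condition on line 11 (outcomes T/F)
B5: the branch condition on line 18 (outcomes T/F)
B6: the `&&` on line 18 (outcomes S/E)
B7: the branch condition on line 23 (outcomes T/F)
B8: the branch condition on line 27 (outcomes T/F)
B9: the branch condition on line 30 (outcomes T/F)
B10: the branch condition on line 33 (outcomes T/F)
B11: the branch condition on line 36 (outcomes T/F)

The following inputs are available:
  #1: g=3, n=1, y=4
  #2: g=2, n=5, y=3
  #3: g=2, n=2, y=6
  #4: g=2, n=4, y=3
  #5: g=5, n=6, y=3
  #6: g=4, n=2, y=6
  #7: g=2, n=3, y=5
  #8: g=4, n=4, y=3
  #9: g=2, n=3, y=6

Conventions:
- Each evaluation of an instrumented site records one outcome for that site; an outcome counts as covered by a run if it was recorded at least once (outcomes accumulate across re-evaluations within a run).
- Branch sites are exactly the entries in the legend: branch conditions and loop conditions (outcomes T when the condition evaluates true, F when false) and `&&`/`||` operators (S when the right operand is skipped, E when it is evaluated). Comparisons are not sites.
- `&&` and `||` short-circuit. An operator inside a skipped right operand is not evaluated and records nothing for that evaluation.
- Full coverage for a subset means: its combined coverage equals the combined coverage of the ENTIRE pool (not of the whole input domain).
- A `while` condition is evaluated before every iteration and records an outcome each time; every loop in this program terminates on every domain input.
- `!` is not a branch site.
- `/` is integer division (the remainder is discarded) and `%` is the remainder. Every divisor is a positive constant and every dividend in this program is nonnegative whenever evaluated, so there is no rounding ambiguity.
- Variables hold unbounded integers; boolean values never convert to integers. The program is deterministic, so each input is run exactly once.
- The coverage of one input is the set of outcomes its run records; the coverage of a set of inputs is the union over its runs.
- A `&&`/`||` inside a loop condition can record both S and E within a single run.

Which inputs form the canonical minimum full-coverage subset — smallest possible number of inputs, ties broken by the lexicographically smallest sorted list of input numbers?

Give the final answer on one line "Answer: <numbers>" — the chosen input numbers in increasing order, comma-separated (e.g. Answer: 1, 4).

run #1 (g=3, n=1, y=4) runs B2->S, B1->F, B3->F, B6->S, B5->F, B7->F, B8->F, B10->T; records B1=F, B2=S, B3=F, B5=F, B6=S, B7=F, B8=F, B10=T
run #2 (g=2, n=5, y=3) runs B2->E, B1->T, B2->E, B1->T, B2->S, B1->F, B3->F, B6->E, B5->T, B8->F, B10->T; records B1=T, B1=F, B2=S, B2=E, B3=F, B5=T, B6=E, B8=F, B10=T
run #3 (g=2, n=2, y=6) runs B2->E, B1->F, B3->T, B4->F, B6->S, B5->F, B7->F, B8->F, B10->T; records B1=F, B2=E, B3=T, B4=F, B5=F, B6=S, B7=F, B8=F, B10=T
run #4 (g=2, n=4, y=3) runs B2->E, B1->F, B3->T, B4->T, B6->E, B5->F, B7->T, B8->F, B10->T; records B1=F, B2=E, B3=T, B4=T, B5=F, B6=E, B7=T, B8=F, B10=T
run #5 (g=5, n=6, y=3) runs B2->E, B1->T, B2->E, B1->T, B2->E, B1->T, B2->S, B1->F, B3->F, B6->E, B5->F, B7->T, B8->T, B9->T; records B1=T, B1=F, B2=S, B2=E, B3=F, B5=F, B6=E, B7=T, B8=T, B9=T
run #6 (g=4, n=2, y=6) runs B2->E, B1->F, B3->F, B6->S, B5->F, B7->F, B8->T, B9->T; records B1=F, B2=E, B3=F, B5=F, B6=S, B7=F, B8=T, B9=T
run #7 (g=2, n=3, y=5) runs B2->E, B1->F, B3->T, B4->F, B6->S, B5->F, B7->F, B8->F, B10->T; records B1=F, B2=E, B3=T, B4=F, B5=F, B6=S, B7=F, B8=F, B10=T
run #8 (g=4, n=4, y=3) runs B2->E, B1->F, B3->F, B6->E, B5->F, B7->T, B8->T, B9->T; records B1=F, B2=E, B3=F, B5=F, B6=E, B7=T, B8=T, B9=T
run #9 (g=2, n=3, y=6) runs B2->E, B1->F, B3->T, B4->F, B6->S, B5->F, B7->F, B8->F, B10->T; records B1=F, B2=E, B3=T, B4=F, B5=F, B6=S, B7=F, B8=F, B10=T
pool-wide coverage (18 outcomes): B1=T, B1=F, B2=S, B2=E, B3=T, B3=F, B4=T, B4=F, B5=T, B5=F, B6=S, B6=E, B7=T, B7=F, B8=T, B8=F, B9=T, B10=T
size 1 is not enough: best union over all size-1 subsets is 10/18
size 2 is not enough: best union over all size-2 subsets is 16/18
size 3 is not enough: best union over all size-3 subsets is 17/18
size 4: inputs {2, 3, 4, 5} cover all 18 outcomes, and no lexicographically smaller subset of this size does

Answer: 2, 3, 4, 5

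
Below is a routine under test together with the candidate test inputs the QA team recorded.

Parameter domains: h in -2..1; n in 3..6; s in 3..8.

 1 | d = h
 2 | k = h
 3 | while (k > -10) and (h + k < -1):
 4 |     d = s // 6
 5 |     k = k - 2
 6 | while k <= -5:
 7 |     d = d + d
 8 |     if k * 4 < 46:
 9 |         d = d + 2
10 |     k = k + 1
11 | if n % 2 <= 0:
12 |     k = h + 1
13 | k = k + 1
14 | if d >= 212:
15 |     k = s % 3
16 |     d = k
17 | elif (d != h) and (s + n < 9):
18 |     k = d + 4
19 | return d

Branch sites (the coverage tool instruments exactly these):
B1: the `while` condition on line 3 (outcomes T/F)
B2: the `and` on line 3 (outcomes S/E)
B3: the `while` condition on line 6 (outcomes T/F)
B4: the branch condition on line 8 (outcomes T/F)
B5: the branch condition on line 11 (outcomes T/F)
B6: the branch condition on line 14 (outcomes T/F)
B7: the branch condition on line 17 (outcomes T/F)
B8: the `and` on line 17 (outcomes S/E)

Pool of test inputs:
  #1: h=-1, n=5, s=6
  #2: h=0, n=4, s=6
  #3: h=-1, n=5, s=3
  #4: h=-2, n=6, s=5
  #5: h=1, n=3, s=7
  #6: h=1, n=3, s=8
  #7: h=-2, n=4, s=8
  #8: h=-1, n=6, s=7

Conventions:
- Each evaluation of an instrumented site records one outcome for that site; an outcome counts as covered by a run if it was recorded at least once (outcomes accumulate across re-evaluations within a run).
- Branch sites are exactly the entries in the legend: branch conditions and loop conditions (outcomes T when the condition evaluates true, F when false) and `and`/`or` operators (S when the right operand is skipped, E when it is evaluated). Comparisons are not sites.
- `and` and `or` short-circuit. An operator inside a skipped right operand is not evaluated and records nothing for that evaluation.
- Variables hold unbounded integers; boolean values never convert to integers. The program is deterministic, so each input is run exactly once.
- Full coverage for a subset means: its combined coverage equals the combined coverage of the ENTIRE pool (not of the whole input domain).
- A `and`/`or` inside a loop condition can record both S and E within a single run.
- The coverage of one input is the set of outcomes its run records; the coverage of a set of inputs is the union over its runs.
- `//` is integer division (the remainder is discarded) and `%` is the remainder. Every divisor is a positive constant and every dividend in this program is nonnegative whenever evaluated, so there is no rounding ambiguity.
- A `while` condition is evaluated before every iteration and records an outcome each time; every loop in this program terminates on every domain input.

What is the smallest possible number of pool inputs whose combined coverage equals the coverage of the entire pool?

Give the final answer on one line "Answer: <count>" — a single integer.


test 1 (h=-1, n=5, s=6) hits B1=T, B1=F, B2=S, B2=E, B3=T, B3=F, B4=T, B5=F, B6=T
test 2 (h=0, n=4, s=6) hits B1=F, B2=E, B3=F, B5=T, B6=F, B7=F, B8=S
test 3 (h=-1, n=5, s=3) hits B1=T, B1=F, B2=S, B2=E, B3=T, B3=F, B4=T, B5=F, B6=T
test 4 (h=-2, n=6, s=5) hits B1=T, B1=F, B2=S, B2=E, B3=T, B3=F, B4=T, B5=T, B6=F, B7=F, B8=E
test 5 (h=1, n=3, s=7) hits B1=F, B2=E, B3=F, B5=F, B6=F, B7=F, B8=S
test 6 (h=1, n=3, s=8) hits B1=F, B2=E, B3=F, B5=F, B6=F, B7=F, B8=S
test 7 (h=-2, n=4, s=8) hits B1=T, B1=F, B2=S, B2=E, B3=T, B3=F, B4=T, B5=T, B6=F, B7=F, B8=E
test 8 (h=-1, n=6, s=7) hits B1=T, B1=F, B2=S, B2=E, B3=T, B3=F, B4=T, B5=T, B6=T
together the pool reaches 14 outcomes: B1=T, B1=F, B2=S, B2=E, B3=T, B3=F, B4=T, B5=T, B5=F, B6=T, B6=F, B7=F, B8=S, B8=E
no size-1 subset reaches all 14 outcomes (best union: 11/14)
no size-2 subset reaches all 14 outcomes (best union: 13/14)
inputs {1, 2, 4} (size 3) cover everything; no size-3 subset with a lexicographically smaller index list covers all 14
Answer: 3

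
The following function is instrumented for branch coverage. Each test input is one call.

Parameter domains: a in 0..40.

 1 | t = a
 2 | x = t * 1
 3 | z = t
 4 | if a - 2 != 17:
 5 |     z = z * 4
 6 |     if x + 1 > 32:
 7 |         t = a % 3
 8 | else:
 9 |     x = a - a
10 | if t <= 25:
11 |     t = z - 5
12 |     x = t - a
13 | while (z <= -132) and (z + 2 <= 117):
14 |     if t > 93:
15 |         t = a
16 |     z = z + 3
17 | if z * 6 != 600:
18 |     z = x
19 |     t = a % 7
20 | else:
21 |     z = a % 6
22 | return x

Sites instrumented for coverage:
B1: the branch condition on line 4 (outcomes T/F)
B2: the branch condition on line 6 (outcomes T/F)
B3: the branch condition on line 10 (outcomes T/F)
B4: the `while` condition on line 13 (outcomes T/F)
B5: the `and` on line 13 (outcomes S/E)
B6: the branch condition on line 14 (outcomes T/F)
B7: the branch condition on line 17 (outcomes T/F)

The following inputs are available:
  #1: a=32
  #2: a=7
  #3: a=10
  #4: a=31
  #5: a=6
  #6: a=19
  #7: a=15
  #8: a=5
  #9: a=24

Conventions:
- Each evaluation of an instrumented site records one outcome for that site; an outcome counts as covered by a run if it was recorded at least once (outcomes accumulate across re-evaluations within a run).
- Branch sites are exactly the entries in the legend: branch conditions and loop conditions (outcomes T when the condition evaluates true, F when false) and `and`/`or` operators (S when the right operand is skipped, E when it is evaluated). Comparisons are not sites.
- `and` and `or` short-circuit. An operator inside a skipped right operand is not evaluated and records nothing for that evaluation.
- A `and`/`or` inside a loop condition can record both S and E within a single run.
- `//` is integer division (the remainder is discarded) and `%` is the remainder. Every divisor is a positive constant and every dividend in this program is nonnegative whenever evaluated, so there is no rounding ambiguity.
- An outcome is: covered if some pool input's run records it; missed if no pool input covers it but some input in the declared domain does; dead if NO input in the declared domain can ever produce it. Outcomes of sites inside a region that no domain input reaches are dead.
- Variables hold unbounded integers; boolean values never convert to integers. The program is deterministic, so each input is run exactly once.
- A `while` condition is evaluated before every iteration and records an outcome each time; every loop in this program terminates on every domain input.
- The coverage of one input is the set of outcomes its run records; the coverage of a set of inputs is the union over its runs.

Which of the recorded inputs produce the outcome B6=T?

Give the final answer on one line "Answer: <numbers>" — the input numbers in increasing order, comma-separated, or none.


input #1 (a=32): misses B6=T
input #2 (a=7): misses B6=T
input #3 (a=10): misses B6=T
input #4 (a=31): misses B6=T
input #5 (a=6): misses B6=T
input #6 (a=19): misses B6=T
input #7 (a=15): misses B6=T
input #8 (a=5): misses B6=T
input #9 (a=24): misses B6=T
Answer: none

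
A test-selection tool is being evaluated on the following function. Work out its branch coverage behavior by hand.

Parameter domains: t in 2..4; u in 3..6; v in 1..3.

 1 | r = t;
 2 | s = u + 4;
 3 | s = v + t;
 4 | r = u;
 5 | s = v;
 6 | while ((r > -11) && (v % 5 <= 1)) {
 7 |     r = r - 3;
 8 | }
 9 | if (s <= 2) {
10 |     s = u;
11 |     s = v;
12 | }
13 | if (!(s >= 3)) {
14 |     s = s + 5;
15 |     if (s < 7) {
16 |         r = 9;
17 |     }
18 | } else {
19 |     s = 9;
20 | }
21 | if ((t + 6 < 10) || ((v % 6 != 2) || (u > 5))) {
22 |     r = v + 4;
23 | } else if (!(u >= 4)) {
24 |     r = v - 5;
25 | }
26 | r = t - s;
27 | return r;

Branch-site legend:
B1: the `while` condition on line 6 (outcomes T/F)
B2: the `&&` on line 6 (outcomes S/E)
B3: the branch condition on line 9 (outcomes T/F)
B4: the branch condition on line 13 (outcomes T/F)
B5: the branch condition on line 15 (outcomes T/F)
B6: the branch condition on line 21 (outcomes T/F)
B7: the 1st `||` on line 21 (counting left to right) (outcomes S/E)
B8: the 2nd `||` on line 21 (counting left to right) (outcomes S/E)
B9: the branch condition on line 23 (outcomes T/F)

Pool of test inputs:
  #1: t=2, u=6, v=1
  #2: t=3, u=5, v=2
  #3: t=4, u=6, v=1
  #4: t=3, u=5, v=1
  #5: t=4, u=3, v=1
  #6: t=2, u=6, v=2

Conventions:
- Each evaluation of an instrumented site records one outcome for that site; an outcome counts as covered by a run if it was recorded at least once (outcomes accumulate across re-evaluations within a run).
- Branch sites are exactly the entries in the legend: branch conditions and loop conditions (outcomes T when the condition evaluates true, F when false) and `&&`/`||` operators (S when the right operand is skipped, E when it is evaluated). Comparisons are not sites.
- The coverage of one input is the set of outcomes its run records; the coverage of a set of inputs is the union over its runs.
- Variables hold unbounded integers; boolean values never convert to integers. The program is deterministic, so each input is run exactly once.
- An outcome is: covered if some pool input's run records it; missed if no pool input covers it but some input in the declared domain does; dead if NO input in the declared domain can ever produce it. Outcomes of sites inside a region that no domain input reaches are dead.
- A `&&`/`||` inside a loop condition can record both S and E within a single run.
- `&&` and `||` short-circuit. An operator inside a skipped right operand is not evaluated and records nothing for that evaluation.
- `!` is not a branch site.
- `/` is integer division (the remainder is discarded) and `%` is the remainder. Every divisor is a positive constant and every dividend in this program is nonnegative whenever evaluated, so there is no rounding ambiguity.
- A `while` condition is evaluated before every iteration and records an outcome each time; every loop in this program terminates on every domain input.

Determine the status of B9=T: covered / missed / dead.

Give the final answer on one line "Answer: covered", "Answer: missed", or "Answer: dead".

no pool input records B9=T
but domain input (t=4, u=3, v=2) does record it -> reachable, so missed

Answer: missed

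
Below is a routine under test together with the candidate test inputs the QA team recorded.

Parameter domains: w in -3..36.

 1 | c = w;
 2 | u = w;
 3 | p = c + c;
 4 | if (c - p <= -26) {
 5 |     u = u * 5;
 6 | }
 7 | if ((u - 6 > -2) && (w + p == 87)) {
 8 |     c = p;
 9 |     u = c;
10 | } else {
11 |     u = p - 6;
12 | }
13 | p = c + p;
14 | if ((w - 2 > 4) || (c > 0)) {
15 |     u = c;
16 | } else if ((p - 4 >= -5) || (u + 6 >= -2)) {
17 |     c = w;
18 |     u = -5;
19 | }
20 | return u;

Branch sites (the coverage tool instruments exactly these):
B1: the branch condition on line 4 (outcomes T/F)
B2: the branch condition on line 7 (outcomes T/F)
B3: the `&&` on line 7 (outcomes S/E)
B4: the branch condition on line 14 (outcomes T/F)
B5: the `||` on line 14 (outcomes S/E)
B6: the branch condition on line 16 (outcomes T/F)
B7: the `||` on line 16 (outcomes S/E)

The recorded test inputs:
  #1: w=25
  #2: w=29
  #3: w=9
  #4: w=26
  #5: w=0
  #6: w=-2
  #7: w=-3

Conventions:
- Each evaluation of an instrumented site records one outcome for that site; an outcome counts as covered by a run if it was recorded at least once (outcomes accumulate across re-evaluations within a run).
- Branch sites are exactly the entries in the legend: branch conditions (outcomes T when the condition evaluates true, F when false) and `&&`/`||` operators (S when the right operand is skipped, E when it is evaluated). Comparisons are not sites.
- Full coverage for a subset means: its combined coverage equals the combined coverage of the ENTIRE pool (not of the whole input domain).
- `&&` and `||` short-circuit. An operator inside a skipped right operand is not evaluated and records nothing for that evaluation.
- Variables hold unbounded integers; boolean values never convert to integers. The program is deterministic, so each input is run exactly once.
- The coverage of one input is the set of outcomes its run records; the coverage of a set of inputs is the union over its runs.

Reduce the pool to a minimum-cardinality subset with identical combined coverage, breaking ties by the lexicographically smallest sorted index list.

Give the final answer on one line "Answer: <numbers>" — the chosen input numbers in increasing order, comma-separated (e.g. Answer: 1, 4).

input #1 (w=25): events B1->F, B3->E, B2->F, B5->S, B4->T; covers B1=F, B2=F, B3=E, B4=T, B5=S
input #2 (w=29): events B1->T, B3->E, B2->T, B5->S, B4->T; covers B1=T, B2=T, B3=E, B4=T, B5=S
input #3 (w=9): events B1->F, B3->E, B2->F, B5->S, B4->T; covers B1=F, B2=F, B3=E, B4=T, B5=S
input #4 (w=26): events B1->T, B3->E, B2->F, B5->S, B4->T; covers B1=T, B2=F, B3=E, B4=T, B5=S
input #5 (w=0): events B1->F, B3->S, B2->F, B5->E, B4->F, B7->S, B6->T; covers B1=F, B2=F, B3=S, B4=F, B5=E, B6=T, B7=S
input #6 (w=-2): events B1->F, B3->S, B2->F, B5->E, B4->F, B7->E, B6->F; covers B1=F, B2=F, B3=S, B4=F, B5=E, B6=F, B7=E
input #7 (w=-3): events B1->F, B3->S, B2->F, B5->E, B4->F, B7->E, B6->F; covers B1=F, B2=F, B3=S, B4=F, B5=E, B6=F, B7=E
the full pool covers 14 outcomes: B1=T, B1=F, B2=T, B2=F, B3=S, B3=E, B4=T, B4=F, B5=S, B5=E, B6=T, B6=F, B7=S, B7=E
checked all size-1 subsets: none covers 14 outcomes (max 7/14)
checked all size-2 subsets: none covers 14 outcomes (max 12/14)
size 3: inputs {2, 5, 6} cover all 14 outcomes, and no lexicographically smaller subset of this size does

Answer: 2, 5, 6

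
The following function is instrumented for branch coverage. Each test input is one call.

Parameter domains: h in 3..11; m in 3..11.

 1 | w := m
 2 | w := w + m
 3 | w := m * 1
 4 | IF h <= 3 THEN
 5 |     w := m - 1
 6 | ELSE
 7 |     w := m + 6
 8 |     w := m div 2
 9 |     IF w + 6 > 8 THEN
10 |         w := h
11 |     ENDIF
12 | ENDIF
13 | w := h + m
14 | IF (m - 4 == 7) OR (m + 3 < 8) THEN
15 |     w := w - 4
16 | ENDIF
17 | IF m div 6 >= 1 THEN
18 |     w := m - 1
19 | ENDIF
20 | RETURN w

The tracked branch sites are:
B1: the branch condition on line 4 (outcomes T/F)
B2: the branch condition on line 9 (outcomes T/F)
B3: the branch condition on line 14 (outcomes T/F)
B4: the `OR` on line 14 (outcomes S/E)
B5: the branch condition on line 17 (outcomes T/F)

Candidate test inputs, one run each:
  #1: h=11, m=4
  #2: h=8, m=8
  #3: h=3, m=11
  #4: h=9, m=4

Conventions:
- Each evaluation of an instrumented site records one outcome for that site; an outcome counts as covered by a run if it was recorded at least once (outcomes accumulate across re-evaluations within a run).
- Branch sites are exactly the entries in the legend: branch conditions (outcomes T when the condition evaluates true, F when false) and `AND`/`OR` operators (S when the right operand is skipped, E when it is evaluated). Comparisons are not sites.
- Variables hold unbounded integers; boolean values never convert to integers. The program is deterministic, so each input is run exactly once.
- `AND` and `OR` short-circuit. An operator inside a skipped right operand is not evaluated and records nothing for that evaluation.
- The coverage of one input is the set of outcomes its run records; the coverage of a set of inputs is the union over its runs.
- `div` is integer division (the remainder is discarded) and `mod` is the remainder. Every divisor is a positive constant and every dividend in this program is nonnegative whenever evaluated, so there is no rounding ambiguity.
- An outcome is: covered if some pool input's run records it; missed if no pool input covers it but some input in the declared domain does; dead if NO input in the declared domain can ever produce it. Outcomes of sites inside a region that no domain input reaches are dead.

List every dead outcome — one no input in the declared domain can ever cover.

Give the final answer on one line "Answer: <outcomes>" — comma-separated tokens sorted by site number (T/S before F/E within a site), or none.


checking every outcome against all 81 domain inputs:
  reachable outcomes have witnesses, e.g. B1=T (e.g. h=3, m=3), B1=F (e.g. h=4, m=3), B2=T (e.g. h=4, m=6), B2=F (e.g. h=4, m=3)
Answer: none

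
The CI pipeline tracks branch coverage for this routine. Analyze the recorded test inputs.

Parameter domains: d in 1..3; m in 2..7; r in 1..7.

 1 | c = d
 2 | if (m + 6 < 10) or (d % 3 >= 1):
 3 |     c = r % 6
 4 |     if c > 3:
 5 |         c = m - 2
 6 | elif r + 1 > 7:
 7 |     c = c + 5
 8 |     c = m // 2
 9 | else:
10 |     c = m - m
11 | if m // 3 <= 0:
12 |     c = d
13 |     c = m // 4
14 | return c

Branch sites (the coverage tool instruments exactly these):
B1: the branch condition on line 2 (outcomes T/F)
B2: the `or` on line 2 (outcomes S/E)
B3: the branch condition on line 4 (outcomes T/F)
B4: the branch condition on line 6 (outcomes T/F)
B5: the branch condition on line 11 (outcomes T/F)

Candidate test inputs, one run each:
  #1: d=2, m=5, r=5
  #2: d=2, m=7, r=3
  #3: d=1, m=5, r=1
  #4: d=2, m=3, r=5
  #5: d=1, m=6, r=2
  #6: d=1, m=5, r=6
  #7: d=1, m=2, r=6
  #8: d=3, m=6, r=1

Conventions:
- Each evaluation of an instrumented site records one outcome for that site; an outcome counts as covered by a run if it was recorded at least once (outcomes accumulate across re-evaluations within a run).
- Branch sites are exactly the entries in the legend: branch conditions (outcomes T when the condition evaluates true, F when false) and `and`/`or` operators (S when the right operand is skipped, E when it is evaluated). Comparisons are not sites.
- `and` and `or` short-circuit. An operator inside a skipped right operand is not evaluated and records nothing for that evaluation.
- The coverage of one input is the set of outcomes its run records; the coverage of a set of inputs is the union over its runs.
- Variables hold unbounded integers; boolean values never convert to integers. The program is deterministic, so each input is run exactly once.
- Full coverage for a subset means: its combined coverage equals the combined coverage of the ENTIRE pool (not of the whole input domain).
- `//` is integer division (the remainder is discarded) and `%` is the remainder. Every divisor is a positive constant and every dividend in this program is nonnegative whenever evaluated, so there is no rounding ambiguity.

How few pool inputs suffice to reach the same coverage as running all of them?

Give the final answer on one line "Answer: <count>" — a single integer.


input #1, d=2, m=5, r=5: outcomes B1=T, B2=E, B3=T, B5=F
input #2, d=2, m=7, r=3: outcomes B1=T, B2=E, B3=F, B5=F
input #3, d=1, m=5, r=1: outcomes B1=T, B2=E, B3=F, B5=F
input #4, d=2, m=3, r=5: outcomes B1=T, B2=S, B3=T, B5=F
input #5, d=1, m=6, r=2: outcomes B1=T, B2=E, B3=F, B5=F
input #6, d=1, m=5, r=6: outcomes B1=T, B2=E, B3=F, B5=F
input #7, d=1, m=2, r=6: outcomes B1=T, B2=S, B3=F, B5=T
input #8, d=3, m=6, r=1: outcomes B1=F, B2=E, B4=F, B5=F
union over all inputs: B1=T, B1=F, B2=S, B2=E, B3=T, B3=F, B4=F, B5=T, B5=F (9 outcomes)
size 1 is not enough: best union over all size-1 subsets is 4/9
size 2 is not enough: best union over all size-2 subsets is 8/9
at size 3, {1, 7, 8} reaches all 9 outcomes; every lexicographically earlier size-3 subset fails
Answer: 3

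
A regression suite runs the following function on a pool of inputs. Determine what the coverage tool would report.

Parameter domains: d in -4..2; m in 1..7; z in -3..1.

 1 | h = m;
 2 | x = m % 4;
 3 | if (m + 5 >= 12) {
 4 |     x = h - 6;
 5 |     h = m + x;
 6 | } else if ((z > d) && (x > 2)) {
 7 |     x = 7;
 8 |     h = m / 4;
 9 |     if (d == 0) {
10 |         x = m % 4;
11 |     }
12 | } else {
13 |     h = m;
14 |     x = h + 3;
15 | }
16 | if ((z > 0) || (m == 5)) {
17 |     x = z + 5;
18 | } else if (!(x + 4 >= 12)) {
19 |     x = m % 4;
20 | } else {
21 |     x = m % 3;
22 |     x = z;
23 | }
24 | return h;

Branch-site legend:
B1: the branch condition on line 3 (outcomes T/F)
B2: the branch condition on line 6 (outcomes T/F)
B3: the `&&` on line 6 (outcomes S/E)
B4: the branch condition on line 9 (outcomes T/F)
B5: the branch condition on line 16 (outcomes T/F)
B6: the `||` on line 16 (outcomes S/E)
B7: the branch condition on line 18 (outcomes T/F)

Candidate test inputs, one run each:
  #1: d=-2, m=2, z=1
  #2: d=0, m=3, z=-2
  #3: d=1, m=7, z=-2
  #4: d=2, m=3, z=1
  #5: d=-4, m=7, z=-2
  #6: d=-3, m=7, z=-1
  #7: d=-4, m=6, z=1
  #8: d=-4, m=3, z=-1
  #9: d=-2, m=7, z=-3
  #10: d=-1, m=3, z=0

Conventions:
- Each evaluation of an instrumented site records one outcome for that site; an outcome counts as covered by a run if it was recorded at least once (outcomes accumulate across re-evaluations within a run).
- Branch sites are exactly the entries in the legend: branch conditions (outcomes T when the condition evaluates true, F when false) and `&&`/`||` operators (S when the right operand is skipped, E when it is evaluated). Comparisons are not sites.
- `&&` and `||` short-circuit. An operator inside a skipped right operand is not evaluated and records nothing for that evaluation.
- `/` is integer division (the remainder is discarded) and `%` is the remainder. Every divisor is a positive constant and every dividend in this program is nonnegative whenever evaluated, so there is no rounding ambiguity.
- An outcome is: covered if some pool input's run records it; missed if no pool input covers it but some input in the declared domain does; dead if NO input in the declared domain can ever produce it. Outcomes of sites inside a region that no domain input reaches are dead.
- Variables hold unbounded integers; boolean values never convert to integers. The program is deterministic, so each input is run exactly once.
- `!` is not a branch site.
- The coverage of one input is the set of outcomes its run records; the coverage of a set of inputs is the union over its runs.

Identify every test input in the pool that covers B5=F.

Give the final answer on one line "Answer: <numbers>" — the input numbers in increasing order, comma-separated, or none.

input #1 (d=-2, m=2, z=1): does not produce B5=F
input #2 (d=0, m=3, z=-2): produces B5=F
input #3 (d=1, m=7, z=-2): produces B5=F
input #4 (d=2, m=3, z=1): does not produce B5=F
input #5 (d=-4, m=7, z=-2): produces B5=F
input #6 (d=-3, m=7, z=-1): produces B5=F
input #7 (d=-4, m=6, z=1): does not produce B5=F
input #8 (d=-4, m=3, z=-1): produces B5=F
input #9 (d=-2, m=7, z=-3): produces B5=F
input #10 (d=-1, m=3, z=0): produces B5=F

Answer: 2, 3, 5, 6, 8, 9, 10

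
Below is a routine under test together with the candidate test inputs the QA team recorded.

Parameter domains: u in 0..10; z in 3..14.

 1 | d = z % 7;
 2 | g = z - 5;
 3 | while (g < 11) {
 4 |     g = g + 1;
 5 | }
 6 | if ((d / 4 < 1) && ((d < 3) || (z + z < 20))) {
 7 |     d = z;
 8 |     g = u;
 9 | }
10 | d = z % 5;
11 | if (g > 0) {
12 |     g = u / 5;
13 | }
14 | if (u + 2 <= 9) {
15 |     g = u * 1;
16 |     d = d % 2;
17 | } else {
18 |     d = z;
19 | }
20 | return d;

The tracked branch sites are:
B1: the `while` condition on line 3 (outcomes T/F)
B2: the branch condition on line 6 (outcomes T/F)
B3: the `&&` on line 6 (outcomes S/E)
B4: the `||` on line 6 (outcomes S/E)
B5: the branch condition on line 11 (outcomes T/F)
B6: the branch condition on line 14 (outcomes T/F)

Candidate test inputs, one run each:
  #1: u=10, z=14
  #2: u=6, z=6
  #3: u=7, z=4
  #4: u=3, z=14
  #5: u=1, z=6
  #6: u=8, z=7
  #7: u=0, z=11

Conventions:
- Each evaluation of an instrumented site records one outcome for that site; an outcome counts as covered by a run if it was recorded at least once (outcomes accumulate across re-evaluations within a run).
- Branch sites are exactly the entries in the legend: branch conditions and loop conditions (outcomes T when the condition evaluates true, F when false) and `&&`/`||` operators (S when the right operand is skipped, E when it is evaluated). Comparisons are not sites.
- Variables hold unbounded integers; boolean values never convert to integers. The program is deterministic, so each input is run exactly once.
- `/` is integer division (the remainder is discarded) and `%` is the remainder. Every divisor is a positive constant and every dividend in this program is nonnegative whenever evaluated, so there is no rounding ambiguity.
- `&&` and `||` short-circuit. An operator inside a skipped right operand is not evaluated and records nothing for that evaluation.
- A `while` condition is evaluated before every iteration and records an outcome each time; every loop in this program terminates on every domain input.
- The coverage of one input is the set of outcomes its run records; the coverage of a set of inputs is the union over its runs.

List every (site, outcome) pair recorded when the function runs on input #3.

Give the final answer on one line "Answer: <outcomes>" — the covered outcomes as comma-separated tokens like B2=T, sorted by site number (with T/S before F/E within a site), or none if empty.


Tracing the run of input #3 (u=7, z=4):
  B1->T, B1->T, B1->T, B1->T, B1->T, B1->T, B1->T, B1->T, B1->T, B1->T
  B1->T, B1->T, B1->F, B3->S, B2->F, B5->T, B6->T
as a set, this run covers: B1=T, B1=F, B2=F, B3=S, B5=T, B6=T
Answer: B1=T, B1=F, B2=F, B3=S, B5=T, B6=T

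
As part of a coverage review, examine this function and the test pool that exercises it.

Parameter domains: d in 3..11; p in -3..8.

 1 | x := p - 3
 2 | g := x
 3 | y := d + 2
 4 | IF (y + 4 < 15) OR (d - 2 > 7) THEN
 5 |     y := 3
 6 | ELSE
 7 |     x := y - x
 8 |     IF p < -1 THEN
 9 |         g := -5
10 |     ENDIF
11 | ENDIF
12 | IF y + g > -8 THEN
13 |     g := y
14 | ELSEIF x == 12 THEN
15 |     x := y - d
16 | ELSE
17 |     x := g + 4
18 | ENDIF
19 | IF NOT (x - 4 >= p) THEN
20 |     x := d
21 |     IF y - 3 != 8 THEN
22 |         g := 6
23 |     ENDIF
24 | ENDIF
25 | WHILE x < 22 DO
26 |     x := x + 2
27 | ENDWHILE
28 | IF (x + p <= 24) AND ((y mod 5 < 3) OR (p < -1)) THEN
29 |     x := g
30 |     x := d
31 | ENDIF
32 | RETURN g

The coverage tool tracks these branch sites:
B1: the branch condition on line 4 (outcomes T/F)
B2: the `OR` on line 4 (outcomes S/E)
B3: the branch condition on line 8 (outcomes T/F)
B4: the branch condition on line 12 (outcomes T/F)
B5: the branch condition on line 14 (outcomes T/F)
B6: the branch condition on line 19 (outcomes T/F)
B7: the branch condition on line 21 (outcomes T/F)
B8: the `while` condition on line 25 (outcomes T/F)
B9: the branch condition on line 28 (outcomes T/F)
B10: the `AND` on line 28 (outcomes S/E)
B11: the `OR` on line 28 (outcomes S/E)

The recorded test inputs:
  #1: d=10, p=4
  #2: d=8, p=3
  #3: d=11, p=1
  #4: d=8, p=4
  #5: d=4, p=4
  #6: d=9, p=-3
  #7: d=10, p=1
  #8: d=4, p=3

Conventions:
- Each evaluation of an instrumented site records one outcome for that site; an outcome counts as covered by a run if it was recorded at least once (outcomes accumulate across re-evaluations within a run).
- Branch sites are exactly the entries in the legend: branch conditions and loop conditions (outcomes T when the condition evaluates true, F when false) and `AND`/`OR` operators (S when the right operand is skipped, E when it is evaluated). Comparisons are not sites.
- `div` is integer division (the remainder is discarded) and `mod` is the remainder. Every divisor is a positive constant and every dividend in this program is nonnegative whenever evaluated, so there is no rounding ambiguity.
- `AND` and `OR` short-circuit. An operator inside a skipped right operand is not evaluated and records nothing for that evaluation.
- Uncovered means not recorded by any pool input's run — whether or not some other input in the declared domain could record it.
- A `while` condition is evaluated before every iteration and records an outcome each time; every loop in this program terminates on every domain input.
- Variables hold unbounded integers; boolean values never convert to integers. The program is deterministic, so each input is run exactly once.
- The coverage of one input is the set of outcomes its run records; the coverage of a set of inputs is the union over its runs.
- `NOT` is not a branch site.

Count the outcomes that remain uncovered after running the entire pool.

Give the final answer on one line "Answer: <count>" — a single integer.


test 1 (d=10, p=4) fires B2->E, B1->T, B4->T, B6->T, B7->T, B8->T, B8->T, B8->T, B8->T, B8->T, B8->T, B8->F, B10->S, B9->F; hits B1=T, B2=E, B4=T, B6=T, B7=T, B8=T, B8=F, B9=F, B10=S
test 2 (d=8, p=3) fires B2->S, B1->T, B4->T, B6->T, B7->T, B8->T, B8->T, B8->T, B8->T, B8->T, B8->T, B8->T, B8->F, B10->S, ...; hits B1=T, B2=S, B4=T, B6=T, B7=T, B8=T, B8=F, B9=F, B10=S
test 3 (d=11, p=1) fires B2->E, B1->T, B4->T, B6->T, B7->T, B8->T, B8->T, B8->T, B8->T, B8->T, B8->T, B8->F, B10->E, B11->E, ...; hits B1=T, B2=E, B4=T, B6=T, B7=T, B8=T, B8=F, B9=F, B10=E, B11=E
test 4 (d=8, p=4) fires B2->S, B1->T, B4->T, B6->T, B7->T, B8->T, B8->T, B8->T, B8->T, B8->T, B8->T, B8->T, B8->F, B10->S, ...; hits B1=T, B2=S, B4=T, B6=T, B7=T, B8=T, B8=F, B9=F, B10=S
test 5 (d=4, p=4) fires B2->S, B1->T, B4->T, B6->T, B7->T, B8->T, B8->T, B8->T, B8->T, B8->T, B8->T, B8->T, B8->T, B8->T, ...; hits B1=T, B2=S, B4=T, B6=T, B7=T, B8=T, B8=F, B9=F, B10=S
test 6 (d=9, p=-3) fires B2->E, B1->F, B3->T, B4->T, B6->F, B8->T, B8->T, B8->T, B8->F, B10->E, B11->S, B9->T; hits B1=F, B2=E, B3=T, B4=T, B6=F, B8=T, B8=F, B9=T, B10=E, B11=S
test 7 (d=10, p=1) fires B2->E, B1->T, B4->T, B6->T, B7->T, B8->T, B8->T, B8->T, B8->T, B8->T, B8->T, B8->F, B10->E, B11->E, ...; hits B1=T, B2=E, B4=T, B6=T, B7=T, B8=T, B8=F, B9=F, B10=E, B11=E
test 8 (d=4, p=3) fires B2->S, B1->T, B4->T, B6->T, B7->T, B8->T, B8->T, B8->T, B8->T, B8->T, B8->T, B8->T, B8->T, B8->T, ...; hits B1=T, B2=S, B4=T, B6=T, B7=T, B8=T, B8=F, B9=F, B10=S
union over the pool: B1=T, B1=F, B2=S, B2=E, B3=T, B4=T, B6=T, B6=F, B7=T, B8=T, B8=F, B9=T, B9=F, B10=S, B10=E, B11=S, B11=E
uncovered (5 of 22): B3=F, B4=F, B5=T, B5=F, B7=F
Answer: 5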